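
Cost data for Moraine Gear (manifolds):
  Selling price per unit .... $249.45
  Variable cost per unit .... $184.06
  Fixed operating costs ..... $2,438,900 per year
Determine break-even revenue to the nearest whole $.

$9,303,924

Contribution margin per unit = $249.45 − $184.06 = $65.39, a CM ratio of $65.39 ÷ $249.45 = 0.2621.
Break-even sales = FC ÷ CM ratio = $2,438,900 × $249.45 / $65.39 = $9,303,924.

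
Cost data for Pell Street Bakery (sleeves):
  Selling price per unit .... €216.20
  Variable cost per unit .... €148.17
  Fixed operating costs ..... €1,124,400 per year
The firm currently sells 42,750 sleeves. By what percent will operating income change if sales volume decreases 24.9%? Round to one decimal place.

-40.6%

Contribution at this volume is 42,750 × €68.03 = €2,908,282.50.
EBIT = €2,908,282.50 − €1,124,400 = €1,783,882.50.
Degree of operating leverage = €2,908,282.50 / €1,783,882.50 = 1.6303.
Operating income changes by 1.6303 × -24.9% = -40.6%.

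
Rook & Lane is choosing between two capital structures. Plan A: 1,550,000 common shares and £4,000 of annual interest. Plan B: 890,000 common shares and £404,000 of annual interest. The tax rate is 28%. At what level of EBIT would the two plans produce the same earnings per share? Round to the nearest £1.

£943,394

Set EPS_A = EPS_B: (EBIT − £4,000)(1 − 0.28) ÷ 1,550,000 = (EBIT − £404,000)(1 − 0.28) ÷ 890,000.
Cancelling (1 − t) and cross-multiplying: 890,000·(EBIT − 4,000) = 1,550,000·(EBIT − 404,000).
Solving, EBIT = (404,000·1,550,000 − 4,000·890,000) / (1,550,000 − 890,000) = 622,640,000,000 / 660,000 = 943,393.94.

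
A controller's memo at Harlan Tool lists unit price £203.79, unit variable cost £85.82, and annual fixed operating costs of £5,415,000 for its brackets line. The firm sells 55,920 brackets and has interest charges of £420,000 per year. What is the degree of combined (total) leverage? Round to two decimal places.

8.66

Total contribution margin = 55,920 × £117.97 = £6,596,882.40.
Subtracting fixed costs: EBIT = £6,596,882.40 − £5,415,000 = £1,181,882.40. Interest = £420,000.00.
DOL = £6,596,882.40 ÷ £1,181,882.40 = 5.5817; DFL = £1,181,882.40 ÷ £761,882.40 = 1.5513.
Combined leverage = 5.5817 × 1.5513 = 8.6589.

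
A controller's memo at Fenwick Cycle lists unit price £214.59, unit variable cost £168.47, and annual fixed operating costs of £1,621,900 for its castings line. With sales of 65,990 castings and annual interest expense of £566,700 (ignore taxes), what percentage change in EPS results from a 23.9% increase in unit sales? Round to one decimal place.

Total contribution margin = 65,990 × £46.12 = £3,043,458.80.
Operating income = contribution − fixed costs = £3,043,458.80 − £1,621,900 = £1,421,558.80.
Interest = £566,700.00, so EBIT − I = £854,858.80.
Degree of combined leverage = contribution ÷ (EBIT − I) = £3,043,458.80 ÷ £854,858.80 = 3.5602.
EPS therefore changes by 3.5602 × (+23.9%) = +85.1%.

+85.1%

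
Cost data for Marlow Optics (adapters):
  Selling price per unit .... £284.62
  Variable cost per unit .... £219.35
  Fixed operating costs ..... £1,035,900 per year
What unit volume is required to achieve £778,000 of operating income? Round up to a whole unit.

Contribution margin per unit = £284.62 − £219.35 = £65.27.
Need Q such that Q × £65.27 − £1,035,900 = £778,000, i.e. Q = £1,813,900 / £65.27 = 27,790.72 → 27,791.

27,791 adapters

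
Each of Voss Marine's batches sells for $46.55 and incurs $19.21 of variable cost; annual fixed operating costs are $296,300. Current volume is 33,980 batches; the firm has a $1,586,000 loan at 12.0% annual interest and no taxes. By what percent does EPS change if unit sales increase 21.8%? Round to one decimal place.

Contribution at this volume is 33,980 × $27.34 = $929,013.20.
Operating income = contribution − fixed costs = $929,013.20 − $296,300 = $632,713.20.
After interest of $190,320.00, pre-tax earnings = $442,393.20.
DCL = total CM / (EBIT − I) = $929,013.20 / $442,393.20 = 2.1000.
%ΔEPS = DCL × %ΔSales = 2.1000 × +21.8% = +45.8%.

+45.8%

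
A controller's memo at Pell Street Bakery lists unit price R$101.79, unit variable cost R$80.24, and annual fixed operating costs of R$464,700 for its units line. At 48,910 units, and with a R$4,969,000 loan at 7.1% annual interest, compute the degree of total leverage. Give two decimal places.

Total contribution margin = 48,910 × R$21.55 = R$1,054,010.50.
Operating income = contribution − fixed costs = R$1,054,010.50 − R$464,700 = R$589,310.50. Interest = R$352,799.00.
DOL = R$1,054,010.50 ÷ R$589,310.50 = 1.7885; DFL = R$589,310.50 ÷ R$236,511.50 = 2.4917.
DCL = DOL × DFL = 1.7885 × 2.4917 = 4.4564.

4.46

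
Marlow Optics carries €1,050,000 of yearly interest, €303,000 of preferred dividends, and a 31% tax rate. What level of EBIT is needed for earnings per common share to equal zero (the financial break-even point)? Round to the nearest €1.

€1,489,130

Grossing the preferred dividend up to pre-tax terms: €303,000 / (1 − 0.31) = €439,130.43.
Financial break-even EBIT = interest + D_p ÷ (1 − t) = €1,050,000 + €439,130.43 = €1,489,130.43.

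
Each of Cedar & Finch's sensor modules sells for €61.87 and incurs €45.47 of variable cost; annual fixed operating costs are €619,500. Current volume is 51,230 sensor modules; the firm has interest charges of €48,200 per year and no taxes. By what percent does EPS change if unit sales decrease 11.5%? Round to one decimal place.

Contribution at this volume is 51,230 × €16.40 = €840,172.00.
EBIT = €840,172.00 − €619,500 = €220,672.00.
After interest of €48,200.00, pre-tax earnings = €172,472.00.
DCL = total CM / (EBIT − I) = €840,172.00 / €172,472.00 = 4.8714.
EPS therefore changes by 4.8714 × (-11.5%) = -56.0%.

-56.0%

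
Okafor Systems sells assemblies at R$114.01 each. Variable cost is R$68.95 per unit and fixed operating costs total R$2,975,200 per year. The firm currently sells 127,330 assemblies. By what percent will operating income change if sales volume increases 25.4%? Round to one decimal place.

Total contribution margin = 127,330 × R$45.06 = R$5,737,489.80.
EBIT = R$5,737,489.80 − R$2,975,200 = R$2,762,289.80.
DOL = contribution ÷ EBIT = R$5,737,489.80 ÷ R$2,762,289.80 = 2.0771.
Operating income changes by 2.0771 × +25.4% = +52.8%.

+52.8%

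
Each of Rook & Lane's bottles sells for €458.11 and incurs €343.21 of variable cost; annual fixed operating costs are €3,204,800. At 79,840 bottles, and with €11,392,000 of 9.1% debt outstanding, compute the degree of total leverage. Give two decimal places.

At 79,840 units, contribution = 79,840 × €114.90 = €9,173,616.00.
EBIT = €9,173,616.00 − €3,204,800 = €5,968,816.00. Interest = €1,036,672.00.
DOL = €9,173,616.00 ÷ €5,968,816.00 = 1.5369; DFL = €5,968,816.00 ÷ €4,932,144.00 = 1.2102.
DCL = DOL × DFL = 1.5369 × 1.2102 = 1.8600.

1.86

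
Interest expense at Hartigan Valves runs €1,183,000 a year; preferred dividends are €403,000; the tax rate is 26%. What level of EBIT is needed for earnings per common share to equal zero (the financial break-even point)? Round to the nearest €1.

€1,727,595

Grossing the preferred dividend up to pre-tax terms: €403,000 / (1 − 0.26) = €544,594.59.
EPS = 0 when EBIT covers interest plus the pre-tax preferred burden: €1,183,000 + €544,594.59 = €1,727,594.59.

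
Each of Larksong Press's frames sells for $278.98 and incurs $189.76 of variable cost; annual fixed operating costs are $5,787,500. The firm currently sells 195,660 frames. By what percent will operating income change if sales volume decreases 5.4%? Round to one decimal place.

Total contribution margin = 195,660 × $89.22 = $17,456,785.20.
Subtracting fixed costs: EBIT = $17,456,785.20 − $5,787,500 = $11,669,285.20.
So DOL = total CM / EBIT = $17,456,785.20 / $11,669,285.20 = 1.4960.
%ΔEBIT = DOL × %ΔSales = 1.4960 × -5.4% = -8.1%.

-8.1%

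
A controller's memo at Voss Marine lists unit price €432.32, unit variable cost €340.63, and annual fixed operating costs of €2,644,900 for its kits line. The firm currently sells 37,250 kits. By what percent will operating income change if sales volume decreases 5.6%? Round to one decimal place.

Total contribution margin = 37,250 × €91.69 = €3,415,452.50.
EBIT = €3,415,452.50 − €2,644,900 = €770,552.50.
So DOL = total CM / EBIT = €3,415,452.50 / €770,552.50 = 4.4325.
%ΔEBIT = DOL × %ΔSales = 4.4325 × -5.6% = -24.8%.

-24.8%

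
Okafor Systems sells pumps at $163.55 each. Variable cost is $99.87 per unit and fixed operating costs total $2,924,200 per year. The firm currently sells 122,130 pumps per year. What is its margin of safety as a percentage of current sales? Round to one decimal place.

Each unit contributes $163.55 − $99.87 = $63.68. Break-even units = $2,924,200 ÷ $63.68 = 45,920.23; break-even revenue = 45,920.23 × $163.55 = $7,510,252.98.
Actual sales revenue = 122,130 × $163.55 = $19,974,361.50.
Margin of safety = ($19,974,361.50 − $7,510,252.98) ÷ $19,974,361.50 = 62.4%.

62.4%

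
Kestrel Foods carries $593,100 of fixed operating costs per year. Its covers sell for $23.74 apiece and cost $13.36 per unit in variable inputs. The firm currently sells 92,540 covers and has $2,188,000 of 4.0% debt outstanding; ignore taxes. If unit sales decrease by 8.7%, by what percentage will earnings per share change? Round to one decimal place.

Contribution at this volume is 92,540 × $10.38 = $960,565.20.
EBIT = $960,565.20 − $593,100 = $367,465.20.
Interest = $87,520.00, so EBIT − I = $279,945.20.
DCL = total CM / (EBIT − I) = $960,565.20 / $279,945.20 = 3.4313.
%ΔEPS = DCL × %ΔSales = 3.4313 × -8.7% = -29.9%.

-29.9%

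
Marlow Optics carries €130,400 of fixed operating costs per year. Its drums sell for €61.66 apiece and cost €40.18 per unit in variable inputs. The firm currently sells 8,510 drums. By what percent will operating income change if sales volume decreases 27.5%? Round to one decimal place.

Contribution at this volume is 8,510 × €21.48 = €182,794.80.
Operating income = contribution − fixed costs = €182,794.80 − €130,400 = €52,394.80.
So DOL = total CM / EBIT = €182,794.80 / €52,394.80 = 3.4888.
Operating income changes by 3.4888 × -27.5% = -95.9%.

-95.9%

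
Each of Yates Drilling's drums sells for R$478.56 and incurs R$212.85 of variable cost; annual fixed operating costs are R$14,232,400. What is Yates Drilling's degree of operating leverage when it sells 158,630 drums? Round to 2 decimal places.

1.51

At 158,630 units, contribution = 158,630 × R$265.71 = R$42,149,577.30.
EBIT = R$42,149,577.30 − R$14,232,400 = R$27,917,177.30.
So DOL = total CM / EBIT = R$42,149,577.30 / R$27,917,177.30 = 1.5098.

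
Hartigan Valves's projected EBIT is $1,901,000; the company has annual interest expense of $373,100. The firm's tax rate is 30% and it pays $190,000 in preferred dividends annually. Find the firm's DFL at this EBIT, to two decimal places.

Annual interest charges come to $373,100.00.
Pre-tax preferred-dividend burden = $190,000 ÷ (1 − 0.30) = $271,428.57.
DFL = EBIT ÷ [EBIT − I − D_p/(1−t)] = $1,901,000 ÷ [$1,901,000 − $373,100.00 − $271,428.57] = $1,901,000 ÷ $1,256,471.43 = 1.5130.

1.51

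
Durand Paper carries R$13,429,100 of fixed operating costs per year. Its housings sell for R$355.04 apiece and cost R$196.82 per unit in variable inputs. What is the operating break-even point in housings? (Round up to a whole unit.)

84,877 housings

Contribution margin per unit = R$355.04 − R$196.82 = R$158.22.
Units to break even: R$13,429,100 ÷ R$158.22 = 84,876.12, rounded up to 84,877.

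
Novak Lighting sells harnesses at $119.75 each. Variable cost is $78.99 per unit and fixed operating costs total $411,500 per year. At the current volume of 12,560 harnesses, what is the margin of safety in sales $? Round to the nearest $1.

$295,102

Contribution margin per unit = $119.75 − $78.99 = $40.76. Break-even units = $411,500 ÷ $40.76 = 10,095.68; break-even revenue = 10,095.68 × $119.75 = $1,208,957.92.
Actual sales revenue = 12,560 × $119.75 = $1,504,060.00.
Margin of safety = $1,504,060.00 − $1,208,957.92 = $295,102.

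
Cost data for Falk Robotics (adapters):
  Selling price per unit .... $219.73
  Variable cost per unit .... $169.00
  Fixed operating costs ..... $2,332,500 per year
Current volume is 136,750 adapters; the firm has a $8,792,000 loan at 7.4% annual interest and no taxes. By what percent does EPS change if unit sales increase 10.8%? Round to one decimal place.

Total contribution margin = 136,750 × $50.73 = $6,937,327.50.
Subtracting fixed costs: EBIT = $6,937,327.50 − $2,332,500 = $4,604,827.50.
After interest of $650,608.00, pre-tax earnings = $3,954,219.50.
Degree of combined leverage = contribution ÷ (EBIT − I) = $6,937,327.50 ÷ $3,954,219.50 = 1.7544.
EPS therefore changes by 1.7544 × (+10.8%) = +18.9%.

+18.9%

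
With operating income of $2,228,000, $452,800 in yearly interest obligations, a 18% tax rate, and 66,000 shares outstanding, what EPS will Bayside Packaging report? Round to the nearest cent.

Interest = $452,800.00, so EBT = $2,228,000 − $452,800.00 = $1,775,200.00.
After tax at 18%: net income = $1,775,200.00 × 0.82 = $1,455,664.00.
EPS = $1,455,664.00 ÷ 66,000 = $22.06.

$22.06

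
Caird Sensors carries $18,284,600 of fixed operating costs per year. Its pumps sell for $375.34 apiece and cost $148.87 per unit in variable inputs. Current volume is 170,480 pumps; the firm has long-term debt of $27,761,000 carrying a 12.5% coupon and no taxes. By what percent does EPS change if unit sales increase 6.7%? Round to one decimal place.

+15.3%

At 170,480 units, contribution = 170,480 × $226.47 = $38,608,605.60.
Operating income = contribution − fixed costs = $38,608,605.60 − $18,284,600 = $20,324,005.60.
Interest = $3,470,125.00, so EBIT − I = $16,853,880.60.
DCL = total CM / (EBIT − I) = $38,608,605.60 / $16,853,880.60 = 2.2908.
EPS therefore changes by 2.2908 × (+6.7%) = +15.3%.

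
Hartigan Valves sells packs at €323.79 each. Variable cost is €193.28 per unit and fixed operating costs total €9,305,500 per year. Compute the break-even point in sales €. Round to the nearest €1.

CM per unit = €323.79 − €193.28 = €130.51; CM ratio = €130.51 / €323.79 = 0.4031.
Break-even sales = FC ÷ CM ratio = €9,305,500 × €323.79 / €130.51 = €23,086,567.

€23,086,567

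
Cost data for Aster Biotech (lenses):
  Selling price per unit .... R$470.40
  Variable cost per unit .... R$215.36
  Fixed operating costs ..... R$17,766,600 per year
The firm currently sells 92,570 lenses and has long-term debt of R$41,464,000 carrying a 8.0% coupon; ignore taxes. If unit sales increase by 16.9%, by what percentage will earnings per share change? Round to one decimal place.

+158.0%

At 92,570 units, contribution = 92,570 × R$255.04 = R$23,609,052.80.
Operating income = contribution − fixed costs = R$23,609,052.80 − R$17,766,600 = R$5,842,452.80.
Interest = R$3,317,120.00, so EBIT − I = R$2,525,332.80.
Degree of combined leverage = contribution ÷ (EBIT − I) = R$23,609,052.80 ÷ R$2,525,332.80 = 9.3489.
%ΔEPS = DCL × %ΔSales = 9.3489 × +16.9% = +158.0%.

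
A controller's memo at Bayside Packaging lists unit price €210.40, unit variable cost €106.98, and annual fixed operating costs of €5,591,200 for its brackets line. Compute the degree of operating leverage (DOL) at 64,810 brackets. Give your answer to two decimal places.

Contribution at this volume is 64,810 × €103.42 = €6,702,650.20.
Operating income = contribution − fixed costs = €6,702,650.20 − €5,591,200 = €1,111,450.20.
DOL = contribution ÷ EBIT = €6,702,650.20 ÷ €1,111,450.20 = 6.0305.

6.03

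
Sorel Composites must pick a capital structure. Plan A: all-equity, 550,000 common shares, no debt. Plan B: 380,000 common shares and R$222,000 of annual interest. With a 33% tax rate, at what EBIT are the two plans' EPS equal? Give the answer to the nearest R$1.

At indifference, (EBIT − 0)(1 − t)/550,000 = (EBIT − 222,000)(1 − t)/380,000.
The (1 − t) factor cancels: (EBIT − 0) × 380,000 = (EBIT − 222,000) × 550,000.
EBIT × (550,000 − 380,000) = 222,000 × 550,000 − 0 × 380,000 = 122,100,000,000, so EBIT = 122,100,000,000 ÷ 170,000 = 718,235.29.

R$718,235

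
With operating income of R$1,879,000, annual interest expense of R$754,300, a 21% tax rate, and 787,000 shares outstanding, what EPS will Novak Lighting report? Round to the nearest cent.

R$1.13

Pre-tax income = R$1,879,000 − R$754,300.00 = R$1,124,700.00.
Net income = R$1,124,700.00 × (1 − 0.21) = R$888,513.00.
Per share: R$888,513.00 / 787,000 shares = R$1.13.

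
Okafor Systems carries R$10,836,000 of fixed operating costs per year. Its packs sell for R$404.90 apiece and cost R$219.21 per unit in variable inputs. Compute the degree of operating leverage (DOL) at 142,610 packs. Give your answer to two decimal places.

At 142,610 units, contribution = 142,610 × R$185.69 = R$26,481,250.90.
EBIT = R$26,481,250.90 − R$10,836,000 = R$15,645,250.90.
So DOL = total CM / EBIT = R$26,481,250.90 / R$15,645,250.90 = 1.6926.

1.69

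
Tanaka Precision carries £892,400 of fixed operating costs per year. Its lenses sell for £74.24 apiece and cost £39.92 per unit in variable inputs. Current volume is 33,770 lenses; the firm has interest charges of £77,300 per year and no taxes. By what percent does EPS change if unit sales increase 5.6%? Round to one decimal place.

+34.3%

Total contribution margin = 33,770 × £34.32 = £1,158,986.40.
EBIT = £1,158,986.40 − £892,400 = £266,586.40.
After interest of £77,300.00, pre-tax earnings = £189,286.40.
Degree of combined leverage = contribution ÷ (EBIT − I) = £1,158,986.40 ÷ £189,286.40 = 6.1229.
%ΔEPS = DCL × %ΔSales = 6.1229 × +5.6% = +34.3%.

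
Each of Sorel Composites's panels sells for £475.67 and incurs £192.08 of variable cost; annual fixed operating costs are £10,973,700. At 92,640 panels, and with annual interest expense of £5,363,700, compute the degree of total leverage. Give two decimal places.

2.64

Total contribution margin = 92,640 × £283.59 = £26,271,777.60.
Subtracting fixed costs: EBIT = £26,271,777.60 − £10,973,700 = £15,298,077.60. Interest = £5,363,700.00, so EBIT − I = £9,934,377.60.
DCL = contribution ÷ (EBIT − I) = £26,271,777.60 ÷ £9,934,377.60 = 2.6445.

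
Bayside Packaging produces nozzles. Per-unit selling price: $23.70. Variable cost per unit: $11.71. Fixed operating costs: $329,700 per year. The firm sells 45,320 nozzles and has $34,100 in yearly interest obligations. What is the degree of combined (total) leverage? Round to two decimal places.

3.03

At 45,320 units, contribution = 45,320 × $11.99 = $543,386.80.
EBIT = $543,386.80 − $329,700 = $213,686.80. Interest = $34,100.00.
DOL = $543,386.80 ÷ $213,686.80 = 2.5429; DFL = $213,686.80 ÷ $179,586.80 = 1.1899.
Combined leverage = 2.5429 × 1.1899 = 3.0258.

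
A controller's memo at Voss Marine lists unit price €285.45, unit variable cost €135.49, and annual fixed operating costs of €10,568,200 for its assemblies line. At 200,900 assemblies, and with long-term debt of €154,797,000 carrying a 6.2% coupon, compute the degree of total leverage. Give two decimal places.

Contribution at this volume is 200,900 × €149.96 = €30,126,964.00.
Operating income = contribution − fixed costs = €30,126,964.00 − €10,568,200 = €19,558,764.00. Interest = €9,597,414.00.
DOL = €30,126,964.00 ÷ €19,558,764.00 = 1.5403; DFL = €19,558,764.00 ÷ €9,961,350.00 = 1.9635.
Combined leverage = 1.5403 × 1.9635 = 3.0244.

3.02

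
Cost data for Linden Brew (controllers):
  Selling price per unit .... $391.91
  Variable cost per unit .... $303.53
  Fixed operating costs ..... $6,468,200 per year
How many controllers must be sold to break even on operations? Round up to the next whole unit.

73,187 controllers

Contribution margin per unit = $391.91 − $303.53 = $88.38.
Units to break even: $6,468,200 ÷ $88.38 = 73,186.24, rounded up to 73,187.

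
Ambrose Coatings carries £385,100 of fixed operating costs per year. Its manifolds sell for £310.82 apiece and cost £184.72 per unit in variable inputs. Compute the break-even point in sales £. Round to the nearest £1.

Contribution margin per unit = £310.82 − £184.72 = £126.10, a CM ratio of £126.10 ÷ £310.82 = 0.4057.
Break-even sales = FC ÷ CM ratio = £385,100 × £310.82 / £126.10 = £949,221.

£949,221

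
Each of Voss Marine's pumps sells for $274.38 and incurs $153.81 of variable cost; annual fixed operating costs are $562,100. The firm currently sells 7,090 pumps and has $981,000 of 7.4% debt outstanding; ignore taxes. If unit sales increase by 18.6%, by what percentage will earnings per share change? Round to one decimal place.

At 7,090 units, contribution = 7,090 × $120.57 = $854,841.30.
Operating income = contribution − fixed costs = $854,841.30 − $562,100 = $292,741.30.
After interest of $72,594.00, pre-tax earnings = $220,147.30.
Degree of combined leverage = contribution ÷ (EBIT − I) = $854,841.30 ÷ $220,147.30 = 3.8830.
EPS therefore changes by 3.8830 × (+18.6%) = +72.2%.

+72.2%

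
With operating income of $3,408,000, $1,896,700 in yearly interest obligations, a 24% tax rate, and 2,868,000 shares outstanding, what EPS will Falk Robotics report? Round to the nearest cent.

$0.40

Pre-tax income = $3,408,000 − $1,896,700.00 = $1,511,300.00.
After tax at 24%: net income = $1,511,300.00 × 0.76 = $1,148,588.00.
EPS = $1,148,588.00 ÷ 2,868,000 = $0.40.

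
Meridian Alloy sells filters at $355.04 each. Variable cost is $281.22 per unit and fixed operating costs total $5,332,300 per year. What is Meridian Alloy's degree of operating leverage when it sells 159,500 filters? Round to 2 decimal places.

1.83

Contribution at this volume is 159,500 × $73.82 = $11,774,290.00.
EBIT = $11,774,290.00 − $5,332,300 = $6,441,990.00.
DOL = contribution ÷ EBIT = $11,774,290.00 ÷ $6,441,990.00 = 1.8277.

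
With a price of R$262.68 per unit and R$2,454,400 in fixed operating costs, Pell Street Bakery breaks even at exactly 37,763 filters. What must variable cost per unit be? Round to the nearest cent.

Contribution per unit must be FC / Q = R$2,454,400 / 37,763 = R$64.9948.
Variable cost per unit = R$262.68 − R$64.9948 = R$197.69.

R$197.69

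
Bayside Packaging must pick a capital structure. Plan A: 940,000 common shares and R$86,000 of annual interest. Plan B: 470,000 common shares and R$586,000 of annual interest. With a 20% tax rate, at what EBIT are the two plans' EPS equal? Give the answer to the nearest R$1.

Set EPS_A = EPS_B: (EBIT − R$86,000)(1 − 0.20) ÷ 940,000 = (EBIT − R$586,000)(1 − 0.20) ÷ 470,000.
Cancelling (1 − t) and cross-multiplying: 470,000·(EBIT − 86,000) = 940,000·(EBIT − 586,000).
EBIT × (940,000 − 470,000) = 586,000 × 940,000 − 86,000 × 470,000 = 510,420,000,000, so EBIT = 510,420,000,000 ÷ 470,000 = 1,086,000.00.

R$1,086,000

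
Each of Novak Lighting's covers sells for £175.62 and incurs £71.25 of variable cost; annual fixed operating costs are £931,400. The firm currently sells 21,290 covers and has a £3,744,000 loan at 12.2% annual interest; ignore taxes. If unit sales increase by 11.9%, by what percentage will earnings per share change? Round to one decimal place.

+31.7%

Total contribution margin = 21,290 × £104.37 = £2,222,037.30.
Subtracting fixed costs: EBIT = £2,222,037.30 − £931,400 = £1,290,637.30.
After interest of £456,768.00, pre-tax earnings = £833,869.30.
DCL = total CM / (EBIT − I) = £2,222,037.30 / £833,869.30 = 2.6647.
EPS therefore changes by 2.6647 × (+11.9%) = +31.7%.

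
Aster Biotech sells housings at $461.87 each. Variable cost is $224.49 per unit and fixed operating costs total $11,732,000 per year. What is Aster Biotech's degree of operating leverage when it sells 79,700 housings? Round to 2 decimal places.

Total contribution margin = 79,700 × $237.38 = $18,919,186.00.
EBIT = $18,919,186.00 − $11,732,000 = $7,187,186.00.
DOL = contribution ÷ EBIT = $18,919,186.00 ÷ $7,187,186.00 = 2.6323.

2.63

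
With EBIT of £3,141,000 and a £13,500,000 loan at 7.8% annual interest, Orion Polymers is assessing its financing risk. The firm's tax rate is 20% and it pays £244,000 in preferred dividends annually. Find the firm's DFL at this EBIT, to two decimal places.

Annual interest charges come to £1,053,000.00.
Pre-tax preferred-dividend burden = £244,000 ÷ (1 − 0.20) = £305,000.00.
DFL = EBIT ÷ [EBIT − I − D_p/(1−t)] = £3,141,000 ÷ [£3,141,000 − £1,053,000.00 − £305,000.00] = £3,141,000 ÷ £1,783,000.00 = 1.7616.

1.76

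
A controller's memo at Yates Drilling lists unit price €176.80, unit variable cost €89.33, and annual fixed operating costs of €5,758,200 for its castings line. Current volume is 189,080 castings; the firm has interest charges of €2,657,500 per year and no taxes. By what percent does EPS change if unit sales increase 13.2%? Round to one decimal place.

+26.9%

Contribution at this volume is 189,080 × €87.47 = €16,538,827.60.
Subtracting fixed costs: EBIT = €16,538,827.60 − €5,758,200 = €10,780,627.60.
Interest = €2,657,500.00, so EBIT − I = €8,123,127.60.
Degree of combined leverage = contribution ÷ (EBIT − I) = €16,538,827.60 ÷ €8,123,127.60 = 2.0360.
EPS therefore changes by 2.0360 × (+13.2%) = +26.9%.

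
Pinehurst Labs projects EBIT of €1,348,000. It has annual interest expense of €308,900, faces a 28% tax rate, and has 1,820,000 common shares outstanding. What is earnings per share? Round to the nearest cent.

Interest = €308,900.00, so EBT = €1,348,000 − €308,900.00 = €1,039,100.00.
Net income = €1,039,100.00 × (1 − 0.28) = €748,152.00.
Per share: €748,152.00 / 1,820,000 shares = €0.41.

€0.41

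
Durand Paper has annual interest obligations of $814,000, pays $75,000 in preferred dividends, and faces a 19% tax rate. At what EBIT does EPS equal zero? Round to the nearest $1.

$906,593

Grossing the preferred dividend up to pre-tax terms: $75,000 / (1 − 0.19) = $92,592.59.
EPS = 0 when EBIT covers interest plus the pre-tax preferred burden: $814,000 + $92,592.59 = $906,592.59.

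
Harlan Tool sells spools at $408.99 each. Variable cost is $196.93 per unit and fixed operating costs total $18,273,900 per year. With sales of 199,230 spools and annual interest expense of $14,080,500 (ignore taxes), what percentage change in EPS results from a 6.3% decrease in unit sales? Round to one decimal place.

-26.9%

At 199,230 units, contribution = 199,230 × $212.06 = $42,248,713.80.
EBIT = $42,248,713.80 − $18,273,900 = $23,974,813.80.
After interest of $14,080,500.00, pre-tax earnings = $9,894,313.80.
DCL = total CM / (EBIT − I) = $42,248,713.80 / $9,894,313.80 = 4.2700.
EPS therefore changes by 4.2700 × (-6.3%) = -26.9%.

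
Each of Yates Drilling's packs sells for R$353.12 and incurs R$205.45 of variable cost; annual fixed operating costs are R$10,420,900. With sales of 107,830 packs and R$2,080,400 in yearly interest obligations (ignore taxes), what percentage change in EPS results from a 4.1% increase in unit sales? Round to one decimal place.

+19.1%

At 107,830 units, contribution = 107,830 × R$147.67 = R$15,923,256.10.
Operating income = contribution − fixed costs = R$15,923,256.10 − R$10,420,900 = R$5,502,356.10.
Interest = R$2,080,400.00, so EBIT − I = R$3,421,956.10.
Degree of combined leverage = contribution ÷ (EBIT − I) = R$15,923,256.10 ÷ R$3,421,956.10 = 4.6533.
%ΔEPS = DCL × %ΔSales = 4.6533 × +4.1% = +19.1%.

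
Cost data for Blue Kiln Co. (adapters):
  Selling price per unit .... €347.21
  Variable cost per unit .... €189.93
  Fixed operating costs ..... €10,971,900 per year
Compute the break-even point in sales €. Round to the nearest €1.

Contribution margin per unit = €347.21 − €189.93 = €157.28, a CM ratio of €157.28 ÷ €347.21 = 0.4530.
Break-even sales = FC ÷ CM ratio = €10,971,900 × €347.21 / €157.28 = €24,221,474.

€24,221,474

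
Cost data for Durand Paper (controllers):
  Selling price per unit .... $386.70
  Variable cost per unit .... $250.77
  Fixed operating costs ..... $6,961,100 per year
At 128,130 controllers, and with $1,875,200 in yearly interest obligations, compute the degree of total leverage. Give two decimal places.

At 128,130 units, contribution = 128,130 × $135.93 = $17,416,710.90.
EBIT = $17,416,710.90 − $6,961,100 = $10,455,610.90. Interest = $1,875,200.00.
DOL = $17,416,710.90 ÷ $10,455,610.90 = 1.6658; DFL = $10,455,610.90 ÷ $8,580,410.90 = 1.2185.
Combined leverage = 1.6658 × 1.2185 = 2.0298.

2.03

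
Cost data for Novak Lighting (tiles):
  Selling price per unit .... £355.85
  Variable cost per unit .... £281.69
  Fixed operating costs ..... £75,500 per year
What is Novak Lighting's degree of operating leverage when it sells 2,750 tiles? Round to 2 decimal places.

At 2,750 units, contribution = 2,750 × £74.16 = £203,940.00.
Subtracting fixed costs: EBIT = £203,940.00 − £75,500 = £128,440.00.
So DOL = total CM / EBIT = £203,940.00 / £128,440.00 = 1.5878.

1.59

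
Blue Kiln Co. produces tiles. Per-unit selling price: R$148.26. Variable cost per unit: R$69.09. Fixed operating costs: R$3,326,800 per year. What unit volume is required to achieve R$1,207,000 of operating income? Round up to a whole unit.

Each unit contributes R$148.26 − R$69.09 = R$79.17.
Required volume = (fixed costs + target profit) ÷ CM = (R$3,326,800 + R$1,207,000) ÷ R$79.17 = 57,266.64, so 57,267 tiles.

57,267 tiles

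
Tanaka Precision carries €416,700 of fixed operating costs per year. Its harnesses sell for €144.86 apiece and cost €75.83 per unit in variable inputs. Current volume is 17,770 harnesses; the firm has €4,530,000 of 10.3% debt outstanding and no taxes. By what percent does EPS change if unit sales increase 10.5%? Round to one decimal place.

+37.5%

Total contribution margin = 17,770 × €69.03 = €1,226,663.10.
Subtracting fixed costs: EBIT = €1,226,663.10 − €416,700 = €809,963.10.
Interest = €466,590.00, so EBIT − I = €343,373.10.
Degree of combined leverage = contribution ÷ (EBIT − I) = €1,226,663.10 ÷ €343,373.10 = 3.5724.
EPS therefore changes by 3.5724 × (+10.5%) = +37.5%.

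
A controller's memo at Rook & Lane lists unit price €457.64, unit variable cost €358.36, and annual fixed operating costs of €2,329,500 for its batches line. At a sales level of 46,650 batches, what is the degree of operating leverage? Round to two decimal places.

Total contribution margin = 46,650 × €99.28 = €4,631,412.00.
Operating income = contribution − fixed costs = €4,631,412.00 − €2,329,500 = €2,301,912.00.
So DOL = total CM / EBIT = €4,631,412.00 / €2,301,912.00 = 2.0120.

2.01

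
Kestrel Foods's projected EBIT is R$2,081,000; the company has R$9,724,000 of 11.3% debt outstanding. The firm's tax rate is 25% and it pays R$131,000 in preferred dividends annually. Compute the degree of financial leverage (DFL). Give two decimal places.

2.58

Annual interest charges come to R$1,098,812.00.
Pre-tax preferred-dividend burden = R$131,000 ÷ (1 − 0.25) = R$174,666.67.
DFL = EBIT ÷ [EBIT − I − D_p/(1−t)] = R$2,081,000 ÷ [R$2,081,000 − R$1,098,812.00 − R$174,666.67] = R$2,081,000 ÷ R$807,521.33 = 2.5770.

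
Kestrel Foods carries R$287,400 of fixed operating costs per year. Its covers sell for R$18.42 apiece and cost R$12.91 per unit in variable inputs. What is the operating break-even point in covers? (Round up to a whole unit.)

Contribution margin per unit = R$18.42 − R$12.91 = R$5.51.
Units to break even: R$287,400 ÷ R$5.51 = 52,159.71, rounded up to 52,160.

52,160 covers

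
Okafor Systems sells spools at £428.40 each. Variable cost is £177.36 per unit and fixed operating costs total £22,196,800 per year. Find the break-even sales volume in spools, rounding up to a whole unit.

Unit CM = price − variable cost = £428.40 − £177.36 = £251.04.
Units to break even: £22,196,800 ÷ £251.04 = 88,419.38, rounded up to 88,420.

88,420 spools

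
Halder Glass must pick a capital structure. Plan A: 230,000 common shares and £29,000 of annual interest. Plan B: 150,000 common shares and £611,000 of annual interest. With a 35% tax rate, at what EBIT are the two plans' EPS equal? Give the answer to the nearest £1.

£1,702,250

At indifference, (EBIT − 29,000)(1 − t)/230,000 = (EBIT − 611,000)(1 − t)/150,000.
Cancelling (1 − t) and cross-multiplying: 150,000·(EBIT − 29,000) = 230,000·(EBIT − 611,000).
EBIT × (230,000 − 150,000) = 611,000 × 230,000 − 29,000 × 150,000 = 136,180,000,000, so EBIT = 136,180,000,000 ÷ 80,000 = 1,702,250.00.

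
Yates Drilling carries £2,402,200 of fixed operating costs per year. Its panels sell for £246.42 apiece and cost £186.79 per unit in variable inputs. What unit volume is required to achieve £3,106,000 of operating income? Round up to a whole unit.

Contribution margin per unit = £246.42 − £186.79 = £59.63.
Need Q such that Q × £59.63 − £2,402,200 = £3,106,000, i.e. Q = £5,508,200 / £59.63 = 92,372.97 → 92,373.

92,373 panels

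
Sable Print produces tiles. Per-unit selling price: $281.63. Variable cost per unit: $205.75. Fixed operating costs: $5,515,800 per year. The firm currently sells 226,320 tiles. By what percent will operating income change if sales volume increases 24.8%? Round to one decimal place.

+36.5%

Contribution at this volume is 226,320 × $75.88 = $17,173,161.60.
EBIT = $17,173,161.60 − $5,515,800 = $11,657,361.60.
So DOL = total CM / EBIT = $17,173,161.60 / $11,657,361.60 = 1.4732.
Operating income changes by 1.4732 × +24.8% = +36.5%.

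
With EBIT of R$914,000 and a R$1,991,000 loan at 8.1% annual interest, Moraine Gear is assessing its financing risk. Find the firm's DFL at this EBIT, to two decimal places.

Interest = R$161,271.00.
Degree of financial leverage = EBIT / (EBIT − interest) = R$914,000 / R$752,729.00 = 1.2142.

1.21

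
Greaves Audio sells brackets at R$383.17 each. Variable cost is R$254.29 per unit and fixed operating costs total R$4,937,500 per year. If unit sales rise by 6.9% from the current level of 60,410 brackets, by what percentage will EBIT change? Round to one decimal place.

+18.9%

Contribution at this volume is 60,410 × R$128.88 = R$7,785,640.80.
EBIT = R$7,785,640.80 − R$4,937,500 = R$2,848,140.80.
Degree of operating leverage = R$7,785,640.80 / R$2,848,140.80 = 2.7336.
%ΔEBIT = DOL × %ΔSales = 2.7336 × +6.9% = +18.9%.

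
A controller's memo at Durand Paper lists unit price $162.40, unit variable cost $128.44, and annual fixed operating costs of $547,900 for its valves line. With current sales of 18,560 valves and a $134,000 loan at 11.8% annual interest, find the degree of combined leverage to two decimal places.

Contribution at this volume is 18,560 × $33.96 = $630,297.60.
Operating income = contribution − fixed costs = $630,297.60 − $547,900 = $82,397.60. Interest = $15,812.00.
DOL = $630,297.60 ÷ $82,397.60 = 7.6495; DFL = $82,397.60 ÷ $66,585.60 = 1.2375.
Combined leverage = 7.6495 × 1.2375 = 9.4663.

9.47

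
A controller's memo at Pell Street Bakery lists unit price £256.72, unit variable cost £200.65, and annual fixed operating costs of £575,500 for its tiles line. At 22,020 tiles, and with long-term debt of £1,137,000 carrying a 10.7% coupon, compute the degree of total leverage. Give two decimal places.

2.30

At 22,020 units, contribution = 22,020 × £56.07 = £1,234,661.40.
Subtracting fixed costs: EBIT = £1,234,661.40 − £575,500 = £659,161.40. Interest = £121,659.00.
DOL = £1,234,661.40 ÷ £659,161.40 = 1.8731; DFL = £659,161.40 ÷ £537,502.40 = 1.2263.
DCL = DOL × DFL = 1.8731 × 1.2263 = 2.2970.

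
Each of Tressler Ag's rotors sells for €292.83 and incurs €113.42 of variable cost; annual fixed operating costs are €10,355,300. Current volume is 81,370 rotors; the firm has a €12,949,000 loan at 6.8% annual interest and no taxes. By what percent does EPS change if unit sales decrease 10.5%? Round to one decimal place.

Contribution at this volume is 81,370 × €179.41 = €14,598,591.70.
Operating income = contribution − fixed costs = €14,598,591.70 − €10,355,300 = €4,243,291.70.
Interest = €880,532.00, so EBIT − I = €3,362,759.70.
DCL = total CM / (EBIT − I) = €14,598,591.70 / €3,362,759.70 = 4.3413.
EPS therefore changes by 4.3413 × (-10.5%) = -45.6%.

-45.6%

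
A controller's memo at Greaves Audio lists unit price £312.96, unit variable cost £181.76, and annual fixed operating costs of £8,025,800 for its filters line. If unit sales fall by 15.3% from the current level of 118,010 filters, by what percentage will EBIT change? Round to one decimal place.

-31.8%

Total contribution margin = 118,010 × £131.20 = £15,482,912.00.
Operating income = contribution − fixed costs = £15,482,912.00 − £8,025,800 = £7,457,112.00.
DOL = contribution ÷ EBIT = £15,482,912.00 ÷ £7,457,112.00 = 2.0763.
%ΔEBIT = DOL × %ΔSales = 2.0763 × -15.3% = -31.8%.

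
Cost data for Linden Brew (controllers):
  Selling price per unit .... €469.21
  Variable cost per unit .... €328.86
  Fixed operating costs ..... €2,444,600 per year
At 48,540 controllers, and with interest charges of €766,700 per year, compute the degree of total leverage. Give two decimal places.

Contribution at this volume is 48,540 × €140.35 = €6,812,589.00.
EBIT = €6,812,589.00 − €2,444,600 = €4,367,989.00. Interest = €766,700.00.
DOL = €6,812,589.00 ÷ €4,367,989.00 = 1.5597; DFL = €4,367,989.00 ÷ €3,601,289.00 = 1.2129.
Combined leverage = 1.5597 × 1.2129 = 1.8918.

1.89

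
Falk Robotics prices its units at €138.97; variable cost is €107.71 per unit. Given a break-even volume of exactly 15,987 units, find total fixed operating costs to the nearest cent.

€499,753.62

Each unit contributes €138.97 − €107.71 = €31.26.
Since BE = FC / CM, FC = 15,987 × €31.26 = €499,753.62.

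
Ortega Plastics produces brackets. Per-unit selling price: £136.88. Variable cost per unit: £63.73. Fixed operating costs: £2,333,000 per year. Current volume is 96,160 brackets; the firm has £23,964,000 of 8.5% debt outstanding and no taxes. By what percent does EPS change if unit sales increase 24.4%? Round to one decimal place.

Contribution at this volume is 96,160 × £73.15 = £7,034,104.00.
EBIT = £7,034,104.00 − £2,333,000 = £4,701,104.00.
After interest of £2,036,940.00, pre-tax earnings = £2,664,164.00.
Degree of combined leverage = contribution ÷ (EBIT − I) = £7,034,104.00 ÷ £2,664,164.00 = 2.6403.
EPS therefore changes by 2.6403 × (+24.4%) = +64.4%.

+64.4%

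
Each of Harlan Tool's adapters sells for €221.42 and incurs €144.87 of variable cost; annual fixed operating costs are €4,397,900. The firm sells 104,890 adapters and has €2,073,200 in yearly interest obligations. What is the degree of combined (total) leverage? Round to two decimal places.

5.15

At 104,890 units, contribution = 104,890 × €76.55 = €8,029,329.50.
EBIT = €8,029,329.50 − €4,397,900 = €3,631,429.50. Interest = €2,073,200.00.
DOL = €8,029,329.50 ÷ €3,631,429.50 = 2.2111; DFL = €3,631,429.50 ÷ €1,558,229.50 = 2.3305.
DCL = DOL × DFL = 2.2111 × 2.3305 = 5.1530.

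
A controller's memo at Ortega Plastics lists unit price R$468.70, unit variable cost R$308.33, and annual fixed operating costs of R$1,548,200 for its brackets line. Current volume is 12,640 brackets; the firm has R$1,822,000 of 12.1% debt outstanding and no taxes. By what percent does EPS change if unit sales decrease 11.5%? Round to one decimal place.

-90.2%

Total contribution margin = 12,640 × R$160.37 = R$2,027,076.80.
EBIT = R$2,027,076.80 − R$1,548,200 = R$478,876.80.
Interest = R$220,462.00, so EBIT − I = R$258,414.80.
Degree of combined leverage = contribution ÷ (EBIT − I) = R$2,027,076.80 ÷ R$258,414.80 = 7.8443.
EPS therefore changes by 7.8443 × (-11.5%) = -90.2%.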